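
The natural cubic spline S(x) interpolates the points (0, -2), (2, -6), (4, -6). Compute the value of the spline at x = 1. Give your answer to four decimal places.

Write M_i for S''(x_i). With h_i = 2, 2 and divided differences Δ_i = -2, 0, the continuity of S' gives the tridiagonal system
  2·M_0 + 8·M_1 + 2·M_2 = 6(Δ_1 - Δ_0) = 12
Natural end conditions: M_0 = M_2 = 0.
Solving the tridiagonal system: M_0 = 0, M_1 = 3/2, M_2 = 0.
On [0, 2], S(x) = -2 - 5/2·x + 0·x² + 1/8·x³.
With x = 1: S(1) = -35/8.

-4.3750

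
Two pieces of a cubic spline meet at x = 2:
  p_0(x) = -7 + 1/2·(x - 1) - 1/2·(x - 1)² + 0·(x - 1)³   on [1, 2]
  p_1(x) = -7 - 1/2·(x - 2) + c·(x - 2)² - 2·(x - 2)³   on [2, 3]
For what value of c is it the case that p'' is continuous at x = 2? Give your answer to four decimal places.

p_0''(x) = -1 + 0·(x - 1), so p_0''(2) = -1. On the right, p_1''(2) = 2c, so c = -1/2.

-0.5000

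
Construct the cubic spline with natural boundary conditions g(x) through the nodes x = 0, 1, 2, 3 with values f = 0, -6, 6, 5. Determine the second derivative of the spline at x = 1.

34

With m_i denoting the second derivative at x_i, h_i = 1, 1, 1, and Δ_i = (y_(i+1) − y_i)/h_i = -6, 12, -1:
  1·m_0 + 4·m_1 + 1·m_2 = 6(Δ_1 - Δ_0) = 108
  1·m_1 + 4·m_2 + 1·m_3 = 6(Δ_2 - Δ_1) = -78
Natural end conditions: m_0 = m_3 = 0.
Solving: m_0 = 0, m_1 = 34, m_2 = -28, m_3 = 0.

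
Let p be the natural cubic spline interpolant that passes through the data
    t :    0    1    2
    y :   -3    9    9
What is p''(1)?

-18

Put M_i = p'' at the i-th knot. Here h = (1, 1) and Δ = (12, 0), so the interior equations h_(i-1)·M_(i-1) + 2(h_(i-1)+h_i)·M_i + h_i·M_(i+1) = 6(Δ_i − Δ_(i-1)) read
  1·M_0 + 4·M_1 + 1·M_2 = 6(Δ_1 - Δ_0) = -72
Natural end conditions: M_0 = M_2 = 0.
Solving: M_0 = 0, M_1 = -18, M_2 = 0.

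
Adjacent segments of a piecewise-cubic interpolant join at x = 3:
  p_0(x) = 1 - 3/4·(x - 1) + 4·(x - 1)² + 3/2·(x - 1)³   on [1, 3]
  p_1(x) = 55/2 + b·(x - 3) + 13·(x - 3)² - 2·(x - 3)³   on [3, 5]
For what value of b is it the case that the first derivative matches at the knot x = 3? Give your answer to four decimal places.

33.2500

p_0'(x) = -3/4 + 8·(x - 1) + 9/2·(x - 1)², so p_0'(3) = 133/4. On the right, p_1'(3) = b, so b = 133/4.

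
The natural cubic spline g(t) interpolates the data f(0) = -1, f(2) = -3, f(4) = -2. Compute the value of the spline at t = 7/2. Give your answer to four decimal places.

-2.4258

Let m_i = g''(x_i). Step sizes h_i = 2, 2; slopes of the chords Δ_i = (y_(i+1) - y_i)/h_i = -1, 1/2.
  2·m_0 + 8·m_1 + 2·m_2 = 6(Δ_1 - Δ_0) = 9
Natural end conditions: m_0 = m_2 = 0.
Solving the tridiagonal system: m_0 = 0, m_1 = 9/8, m_2 = 0.
On [2, 4], g(t) = -3 - 1/4·(t - 2) + 9/16·(t - 2)² - 3/32·(t - 2)³.
With (t - 2) = 3/2: g(7/2) = -621/256.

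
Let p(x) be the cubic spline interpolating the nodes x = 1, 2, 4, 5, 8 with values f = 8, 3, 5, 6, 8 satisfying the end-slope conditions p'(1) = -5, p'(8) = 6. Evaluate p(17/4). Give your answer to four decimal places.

5.4563

Let σ_i = p''(x_i). Step sizes h_i = 1, 2, 1, 3; slopes of the chords Δ_i = (y_(i+1) - y_i)/h_i = -5, 1, 1, 2/3.
  1·σ_0 + 6·σ_1 + 2·σ_2 = 6(Δ_1 - Δ_0) = 36
  2·σ_1 + 6·σ_2 + 1·σ_3 = 6(Δ_2 - Δ_1) = 0
  1·σ_2 + 8·σ_3 + 3·σ_4 = 6(Δ_3 - Δ_2) = -2
Clamped end conditions give two more equations: 2h_0·σ_0 + h_0·σ_1 = 6(Δ_0 - p'(1)) = 0 and h_3·σ_3 + 2h_3·σ_4 = 6(p'(8) - Δ_3) = 32.
Solving: σ_0 = -222/61, σ_1 = 444/61, σ_2 = -123/61, σ_3 = -150/61, σ_4 = 1201/183.
On [4, 5], p(x) = 5 + 127/61·(x - 4) - 123/122·(x - 4)² - 9/122·(x - 4)³.
With (x - 4) = 1/4: p(17/4) = 42603/7808.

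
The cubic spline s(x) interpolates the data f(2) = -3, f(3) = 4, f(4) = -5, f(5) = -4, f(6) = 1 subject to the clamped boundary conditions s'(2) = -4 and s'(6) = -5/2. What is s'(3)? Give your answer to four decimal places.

1.5446

Let σ_i = s''(x_i). Step sizes h_i = 1, 1, 1, 1; slopes of the chords Δ_i = (y_(i+1) - y_i)/h_i = 7, -9, 1, 5.
  1·σ_0 + 4·σ_1 + 1·σ_2 = 6(Δ_1 - Δ_0) = -96
  1·σ_1 + 4·σ_2 + 1·σ_3 = 6(Δ_2 - Δ_1) = 60
  1·σ_2 + 4·σ_3 + 1·σ_4 = 6(Δ_3 - Δ_2) = 24
Clamped end conditions give two more equations: 2h_0·σ_0 + h_0·σ_1 = 6(Δ_0 - s'(2)) = 66 and h_3·σ_3 + 2h_3·σ_4 = 6(s'(6) - Δ_3) = -45.
Hence σ_0 = 3075/56, σ_1 = -1227/28, σ_2 = 195/8, σ_3 = 177/28, σ_4 = -1437/56.
On [3, 4], s'(x) = b_1 + 2c_1·(x - 3) + 3d_1·(x - 3)² with b_1 = Δ_1 - h_1(2σ_1 + σ_2)/6 = 173/112, c_1 = σ_1/2 = -1227/56, d_1 = (σ_2 - σ_1)/(6h_1) = 1273/112. So s'(3) = 173/112.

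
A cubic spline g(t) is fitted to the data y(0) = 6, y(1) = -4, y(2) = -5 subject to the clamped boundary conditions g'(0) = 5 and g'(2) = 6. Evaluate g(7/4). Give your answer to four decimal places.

Write M_i for g''(x_i). With h_i = 1, 1 and divided differences Δ_i = -10, -1, the continuity of g' gives the tridiagonal system
  1·M_0 + 4·M_1 + 1·M_2 = 6(Δ_1 - Δ_0) = 54
Clamped end conditions give two more equations: 2h_0·M_0 + h_0·M_1 = 6(Δ_0 - g'(0)) = -90 and h_1·M_1 + 2h_1·M_2 = 6(g'(2) - Δ_1) = 42.
Hence M_0 = -58, M_1 = 26, M_2 = 8.
On [1, 2], g(t) = -4 - 11·(t - 1) + 13·(t - 1)² - 3·(t - 1)³.
With (t - 1) = 3/4: g(7/4) = -397/64.

-6.2031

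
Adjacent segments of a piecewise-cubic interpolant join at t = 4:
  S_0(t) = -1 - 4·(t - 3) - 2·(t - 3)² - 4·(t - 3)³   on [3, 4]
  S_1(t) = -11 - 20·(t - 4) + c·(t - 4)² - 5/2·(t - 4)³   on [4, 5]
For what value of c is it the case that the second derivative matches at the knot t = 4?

-14

S_0''(t) = -4 - 24·(t - 3), so S_0''(4) = -28. On the right, S_1''(4) = 2c, so c = -14.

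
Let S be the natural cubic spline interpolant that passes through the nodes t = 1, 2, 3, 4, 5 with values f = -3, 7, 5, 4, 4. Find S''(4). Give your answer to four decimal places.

With M_i denoting the second derivative at x_i, h_i = 1, 1, 1, 1, and Δ_i = (y_(i+1) − y_i)/h_i = 10, -2, -1, 0:
  1·M_0 + 4·M_1 + 1·M_2 = 6(Δ_1 - Δ_0) = -72
  1·M_1 + 4·M_2 + 1·M_3 = 6(Δ_2 - Δ_1) = 6
  1·M_2 + 4·M_3 + 1·M_4 = 6(Δ_3 - Δ_2) = 6
Natural end conditions: M_0 = M_4 = 0.
Solving: M_0 = 0, M_1 = -549/28, M_2 = 45/7, M_3 = -3/28, M_4 = 0.

-0.1071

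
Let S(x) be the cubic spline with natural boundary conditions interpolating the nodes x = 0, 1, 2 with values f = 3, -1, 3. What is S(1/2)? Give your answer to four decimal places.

Let σ_i = S''(x_i). Step sizes h_i = 1, 1; slopes of the chords Δ_i = (y_(i+1) - y_i)/h_i = -4, 4.
  1·σ_0 + 4·σ_1 + 1·σ_2 = 6(Δ_1 - Δ_0) = 48
Natural end conditions: σ_0 = σ_2 = 0.
Forward elimination and back-substitution give σ_0 = 0, σ_1 = 12, σ_2 = 0.
On [0, 1], S(x) = 3 - 6·x + 0·x² + 2·x³.
With x = 1/2: S(1/2) = 1/4.

0.2500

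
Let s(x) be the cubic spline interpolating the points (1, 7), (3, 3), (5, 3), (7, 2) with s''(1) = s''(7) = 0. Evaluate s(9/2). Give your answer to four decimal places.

2.9094

With M_i denoting the second derivative at x_i, h_i = 2, 2, 2, and Δ_i = (y_(i+1) − y_i)/h_i = -2, 0, -1/2:
  2·M_0 + 8·M_1 + 2·M_2 = 6(Δ_1 - Δ_0) = 12
  2·M_1 + 8·M_2 + 2·M_3 = 6(Δ_2 - Δ_1) = -3
Natural end conditions: M_0 = M_3 = 0.
Forward elimination and back-substitution give M_0 = 0, M_1 = 17/10, M_2 = -4/5, M_3 = 0.
On [3, 5], s(x) = 3 - 13/15·(x - 3) + 17/20·(x - 3)² - 5/24·(x - 3)³.
With (x - 3) = 3/2: s(9/2) = 931/320.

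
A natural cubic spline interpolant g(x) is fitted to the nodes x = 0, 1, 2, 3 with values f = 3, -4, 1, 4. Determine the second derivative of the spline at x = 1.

20

Write m_i for g''(x_i). With h_i = 1, 1, 1 and divided differences Δ_i = -7, 5, 3, the continuity of g' gives the tridiagonal system
  1·m_0 + 4·m_1 + 1·m_2 = 6(Δ_1 - Δ_0) = 72
  1·m_1 + 4·m_2 + 1·m_3 = 6(Δ_2 - Δ_1) = -12
Natural end conditions: m_0 = m_3 = 0.
Hence m_0 = 0, m_1 = 20, m_2 = -8, m_3 = 0.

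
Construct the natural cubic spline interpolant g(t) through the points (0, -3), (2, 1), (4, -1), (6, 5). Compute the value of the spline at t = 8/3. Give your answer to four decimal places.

0.3728

With M_i denoting the second derivative at x_i, h_i = 2, 2, 2, and Δ_i = (y_(i+1) − y_i)/h_i = 2, -1, 3:
  2·M_0 + 8·M_1 + 2·M_2 = 6(Δ_1 - Δ_0) = -18
  2·M_1 + 8·M_2 + 2·M_3 = 6(Δ_2 - Δ_1) = 24
Natural end conditions: M_0 = M_3 = 0.
Forward elimination and back-substitution give M_0 = 0, M_1 = -16/5, M_2 = 19/5, M_3 = 0.
On [2, 4], g(t) = 1 - 2/15·(t - 2) - 8/5·(t - 2)² + 7/12·(t - 2)³.
With (t - 2) = 2/3: g(8/3) = 151/405.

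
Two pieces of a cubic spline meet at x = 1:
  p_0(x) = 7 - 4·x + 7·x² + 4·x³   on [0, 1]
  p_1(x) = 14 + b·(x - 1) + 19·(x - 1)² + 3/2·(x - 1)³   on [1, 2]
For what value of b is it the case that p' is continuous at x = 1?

22

p_0'(x) = -4 + 14·x + 12·x², so p_0'(1) = 22. On the right, p_1'(1) = b, so b = 22.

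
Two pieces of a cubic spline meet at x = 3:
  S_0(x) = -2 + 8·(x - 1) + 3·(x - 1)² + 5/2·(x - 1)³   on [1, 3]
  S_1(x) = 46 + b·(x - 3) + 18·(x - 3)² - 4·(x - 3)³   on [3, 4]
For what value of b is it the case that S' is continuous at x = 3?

50

S_0'(x) = 8 + 6·(x - 1) + 15/2·(x - 1)², so S_0'(3) = 50. On the right, S_1'(3) = b, so b = 50.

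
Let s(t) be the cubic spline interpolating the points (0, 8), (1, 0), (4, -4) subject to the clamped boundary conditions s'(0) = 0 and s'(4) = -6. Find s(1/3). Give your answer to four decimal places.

With σ_i denoting the second derivative at x_i, h_i = 1, 3, and Δ_i = (y_(i+1) − y_i)/h_i = -8, -4/3:
  1·σ_0 + 8·σ_1 + 3·σ_2 = 6(Δ_1 - Δ_0) = 40
Clamped end conditions give two more equations: 2h_0·σ_0 + h_0·σ_1 = 6(Δ_0 - s'(0)) = -48 and h_1·σ_1 + 2h_1·σ_2 = 6(s'(4) - Δ_1) = -28.
Forward elimination and back-substitution give σ_0 = -61/2, σ_1 = 13, σ_2 = -67/6.
On [0, 1], s(t) = 8 + 0·t - 61/4·t² + 29/4·t³.
With t = 1/3: s(1/3) = 355/54.

6.5741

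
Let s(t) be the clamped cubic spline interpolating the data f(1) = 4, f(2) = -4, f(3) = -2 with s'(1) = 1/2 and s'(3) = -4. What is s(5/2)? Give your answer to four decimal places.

Put σ_i = s'' at the i-th knot. Here h = (1, 1) and Δ = (-8, 2), so the interior equations h_(i-1)·σ_(i-1) + 2(h_(i-1)+h_i)·σ_i + h_i·σ_(i+1) = 6(Δ_i − Δ_(i-1)) read
  1·σ_0 + 4·σ_1 + 1·σ_2 = 6(Δ_1 - Δ_0) = 60
Clamped end conditions give two more equations: 2h_0·σ_0 + h_0·σ_1 = 6(Δ_0 - s'(1)) = -51 and h_1·σ_1 + 2h_1·σ_2 = 6(s'(3) - Δ_1) = -36.
Solving: σ_0 = -171/4, σ_1 = 69/2, σ_2 = -141/4.
On [2, 3], s(t) = -4 - 29/8·(t - 2) + 69/4·(t - 2)² - 93/8·(t - 2)³.
With (t - 2) = 1/2: s(5/2) = -189/64.

-2.9531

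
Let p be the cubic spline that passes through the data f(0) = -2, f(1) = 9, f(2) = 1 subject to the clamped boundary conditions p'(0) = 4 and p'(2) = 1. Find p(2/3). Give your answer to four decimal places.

6.2963

Write M_i for p''(x_i). With h_i = 1, 1 and divided differences Δ_i = 11, -8, the continuity of p' gives the tridiagonal system
  1·M_0 + 4·M_1 + 1·M_2 = 6(Δ_1 - Δ_0) = -114
Clamped end conditions give two more equations: 2h_0·M_0 + h_0·M_1 = 6(Δ_0 - p'(0)) = 42 and h_1·M_1 + 2h_1·M_2 = 6(p'(2) - Δ_1) = 54.
Hence M_0 = 48, M_1 = -54, M_2 = 54.
On [0, 1], p(t) = -2 + 4·t + 24·t² - 17·t³.
With t = 2/3: p(2/3) = 170/27.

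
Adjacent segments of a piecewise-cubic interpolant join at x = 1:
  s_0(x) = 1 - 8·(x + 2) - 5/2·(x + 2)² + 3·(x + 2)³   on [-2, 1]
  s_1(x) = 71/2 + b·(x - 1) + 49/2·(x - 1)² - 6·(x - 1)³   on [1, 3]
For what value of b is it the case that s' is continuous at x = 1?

s_0'(x) = -8 - 5·(x + 2) + 9·(x + 2)², so s_0'(1) = 58. On the right, s_1'(1) = b, so b = 58.

58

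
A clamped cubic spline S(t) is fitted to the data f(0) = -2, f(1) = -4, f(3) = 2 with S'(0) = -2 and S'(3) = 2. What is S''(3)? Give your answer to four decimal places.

-5.1667

Put σ_i = S'' at the i-th knot. Here h = (1, 2) and Δ = (-2, 3), so the interior equations h_(i-1)·σ_(i-1) + 2(h_(i-1)+h_i)·σ_i + h_i·σ_(i+1) = 6(Δ_i − Δ_(i-1)) read
  1·σ_0 + 6·σ_1 + 2·σ_2 = 6(Δ_1 - Δ_0) = 30
Clamped end conditions give two more equations: 2h_0·σ_0 + h_0·σ_1 = 6(Δ_0 - S'(0)) = 0 and h_1·σ_1 + 2h_1·σ_2 = 6(S'(3) - Δ_1) = -6.
Solving: σ_0 = -11/3, σ_1 = 22/3, σ_2 = -31/6.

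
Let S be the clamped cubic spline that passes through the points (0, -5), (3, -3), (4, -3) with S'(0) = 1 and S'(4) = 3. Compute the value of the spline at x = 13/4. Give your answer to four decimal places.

With M_i denoting the second derivative at x_i, h_i = 3, 1, and Δ_i = (y_(i+1) − y_i)/h_i = 2/3, 0:
  3·M_0 + 8·M_1 + 1·M_2 = 6(Δ_1 - Δ_0) = -4
Clamped end conditions give two more equations: 2h_0·M_0 + h_0·M_1 = 6(Δ_0 - S'(0)) = -2 and h_1·M_1 + 2h_1·M_2 = 6(S'(4) - Δ_1) = 18.
Solving the tridiagonal system: M_0 = 2/3, M_1 = -2, M_2 = 10.
On [3, 4], S(x) = -3 - 1·(x - 3) - 1·(x - 3)² + 2·(x - 3)³.
With (x - 3) = 1/4: S(13/4) = -105/32.

-3.2813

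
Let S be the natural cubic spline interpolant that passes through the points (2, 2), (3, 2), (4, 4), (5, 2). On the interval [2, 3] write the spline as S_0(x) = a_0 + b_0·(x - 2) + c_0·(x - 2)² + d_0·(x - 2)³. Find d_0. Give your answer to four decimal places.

Let σ_i = S''(x_i). Step sizes h_i = 1, 1, 1; slopes of the chords Δ_i = (y_(i+1) - y_i)/h_i = 0, 2, -2.
  1·σ_0 + 4·σ_1 + 1·σ_2 = 6(Δ_1 - Δ_0) = 12
  1·σ_1 + 4·σ_2 + 1·σ_3 = 6(Δ_2 - Δ_1) = -24
Natural end conditions: σ_0 = σ_3 = 0.
Solving: σ_0 = 0, σ_1 = 24/5, σ_2 = -36/5, σ_3 = 0.
On [2, 3], with S_0(x) = a_0 + b_0·(x - 2) + c_0·(x - 2)² + d_0·(x - 2)³: c_0 = σ_0/2 = 0, d_0 = (σ_1 - σ_0)/(6h_0) = 4/5, b_0 = Δ_0 - h_0(2σ_0 + σ_1)/6 = -4/5.

0.8000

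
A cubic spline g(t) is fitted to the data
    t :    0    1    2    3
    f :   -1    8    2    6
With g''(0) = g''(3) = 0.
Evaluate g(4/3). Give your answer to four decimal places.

Let m_i = g''(x_i). Step sizes h_i = 1, 1, 1; slopes of the chords Δ_i = (y_(i+1) - y_i)/h_i = 9, -6, 4.
  1·m_0 + 4·m_1 + 1·m_2 = 6(Δ_1 - Δ_0) = -90
  1·m_1 + 4·m_2 + 1·m_3 = 6(Δ_2 - Δ_1) = 60
Natural end conditions: m_0 = m_3 = 0.
Solving the tridiagonal system: m_0 = 0, m_1 = -28, m_2 = 22, m_3 = 0.
On [1, 2], g(t) = 8 - 1/3·(t - 1) - 14·(t - 1)² + 25/3·(t - 1)³.
With (t - 1) = 1/3: g(4/3) = 538/81.

6.6420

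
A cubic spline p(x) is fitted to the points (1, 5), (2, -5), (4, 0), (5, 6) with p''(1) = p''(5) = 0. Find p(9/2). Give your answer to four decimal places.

3.0469

Put M_i = p'' at the i-th knot. Here h = (1, 2, 1) and Δ = (-10, 5/2, 6), so the interior equations h_(i-1)·M_(i-1) + 2(h_(i-1)+h_i)·M_i + h_i·M_(i+1) = 6(Δ_i − Δ_(i-1)) read
  1·M_0 + 6·M_1 + 2·M_2 = 6(Δ_1 - Δ_0) = 75
  2·M_1 + 6·M_2 + 1·M_3 = 6(Δ_2 - Δ_1) = 21
Natural end conditions: M_0 = M_3 = 0.
Solving: M_0 = 0, M_1 = 51/4, M_2 = -3/4, M_3 = 0.
On [4, 5], p(x) = 0 + 25/4·(x - 4) - 3/8·(x - 4)² + 1/8·(x - 4)³.
With (x - 4) = 1/2: p(9/2) = 195/64.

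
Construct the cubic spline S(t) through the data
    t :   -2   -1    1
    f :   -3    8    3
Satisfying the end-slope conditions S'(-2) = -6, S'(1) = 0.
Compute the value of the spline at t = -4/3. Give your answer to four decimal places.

2.9630

Write σ_i for S''(x_i). With h_i = 1, 2 and divided differences Δ_i = 11, -5/2, the continuity of S' gives the tridiagonal system
  1·σ_0 + 6·σ_1 + 2·σ_2 = 6(Δ_1 - Δ_0) = -81
Clamped end conditions give two more equations: 2h_0·σ_0 + h_0·σ_1 = 6(Δ_0 - S'(-2)) = 102 and h_1·σ_1 + 2h_1·σ_2 = 6(S'(1) - Δ_1) = 15.
Solving the tridiagonal system: σ_0 = 133/2, σ_1 = -31, σ_2 = 77/4.
On [-2, -1], S(t) = -3 - 6·(t + 2) + 133/4·(t + 2)² - 65/4·(t + 2)³.
With (t + 2) = 2/3: S(-4/3) = 80/27.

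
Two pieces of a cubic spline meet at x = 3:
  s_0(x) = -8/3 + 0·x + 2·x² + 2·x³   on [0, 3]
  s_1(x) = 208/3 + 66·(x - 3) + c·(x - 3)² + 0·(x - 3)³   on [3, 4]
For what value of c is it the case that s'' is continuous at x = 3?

s_0''(x) = 4 + 12·x, so s_0''(3) = 40. On the right, s_1''(3) = 2c, so c = 20.

20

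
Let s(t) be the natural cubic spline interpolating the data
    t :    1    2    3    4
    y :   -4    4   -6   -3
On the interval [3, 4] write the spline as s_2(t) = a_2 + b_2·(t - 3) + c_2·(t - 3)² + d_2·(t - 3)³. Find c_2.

Put m_i = s'' at the i-th knot. Here h = (1, 1, 1) and Δ = (8, -10, 3), so the interior equations h_(i-1)·m_(i-1) + 2(h_(i-1)+h_i)·m_i + h_i·m_(i+1) = 6(Δ_i − Δ_(i-1)) read
  1·m_0 + 4·m_1 + 1·m_2 = 6(Δ_1 - Δ_0) = -108
  1·m_1 + 4·m_2 + 1·m_3 = 6(Δ_2 - Δ_1) = 78
Natural end conditions: m_0 = m_3 = 0.
Solving the tridiagonal system: m_0 = 0, m_1 = -34, m_2 = 28, m_3 = 0.
On [3, 4], with s_2(t) = a_2 + b_2·(t - 3) + c_2·(t - 3)² + d_2·(t - 3)³: c_2 = m_2/2 = 14, d_2 = (m_3 - m_2)/(6h_2) = -14/3, b_2 = Δ_2 - h_2(2m_2 + m_3)/6 = -19/3.

14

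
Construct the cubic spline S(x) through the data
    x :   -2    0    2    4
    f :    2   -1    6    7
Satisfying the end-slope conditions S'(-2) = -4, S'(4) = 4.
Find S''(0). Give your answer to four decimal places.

Put m_i = S'' at the i-th knot. Here h = (2, 2, 2) and Δ = (-3/2, 7/2, 1/2), so the interior equations h_(i-1)·m_(i-1) + 2(h_(i-1)+h_i)·m_i + h_i·m_(i+1) = 6(Δ_i − Δ_(i-1)) read
  2·m_0 + 8·m_1 + 2·m_2 = 6(Δ_1 - Δ_0) = 30
  2·m_1 + 8·m_2 + 2·m_3 = 6(Δ_2 - Δ_1) = -18
Clamped end conditions give two more equations: 2h_0·m_0 + h_0·m_1 = 6(Δ_0 - S'(-2)) = 15 and h_2·m_2 + 2h_2·m_3 = 6(S'(4) - Δ_2) = 21.
Solving: m_0 = 41/30, m_1 = 143/30, m_2 = -163/30, m_3 = 239/30.

4.7667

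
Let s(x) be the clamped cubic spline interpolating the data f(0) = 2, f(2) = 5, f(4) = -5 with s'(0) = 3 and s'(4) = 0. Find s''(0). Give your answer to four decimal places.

Put M_i = s'' at the i-th knot. Here h = (2, 2) and Δ = (3/2, -5), so the interior equations h_(i-1)·M_(i-1) + 2(h_(i-1)+h_i)·M_i + h_i·M_(i+1) = 6(Δ_i − Δ_(i-1)) read
  2·M_0 + 8·M_1 + 2·M_2 = 6(Δ_1 - Δ_0) = -39
Clamped end conditions give two more equations: 2h_0·M_0 + h_0·M_1 = 6(Δ_0 - s'(0)) = -9 and h_1·M_1 + 2h_1·M_2 = 6(s'(4) - Δ_1) = 30.
Solving the tridiagonal system: M_0 = 15/8, M_1 = -33/4, M_2 = 93/8.

1.8750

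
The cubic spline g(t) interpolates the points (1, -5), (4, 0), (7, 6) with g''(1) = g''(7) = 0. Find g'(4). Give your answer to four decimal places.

1.8333

With M_i denoting the second derivative at x_i, h_i = 3, 3, and Δ_i = (y_(i+1) − y_i)/h_i = 5/3, 2:
  3·M_0 + 12·M_1 + 3·M_2 = 6(Δ_1 - Δ_0) = 2
Natural end conditions: M_0 = M_2 = 0.
Solving the tridiagonal system: M_0 = 0, M_1 = 1/6, M_2 = 0.
On [4, 7], g'(t) = b_1 + 2c_1·(t - 4) + 3d_1·(t - 4)² with b_1 = Δ_1 - h_1(2M_1 + M_2)/6 = 11/6, c_1 = M_1/2 = 1/12, d_1 = (M_2 - M_1)/(6h_1) = -1/108. So g'(4) = 11/6.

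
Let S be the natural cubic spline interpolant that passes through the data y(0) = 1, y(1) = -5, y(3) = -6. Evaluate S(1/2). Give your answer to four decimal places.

Write M_i for S''(x_i). With h_i = 1, 2 and divided differences Δ_i = -6, -1/2, the continuity of S' gives the tridiagonal system
  1·M_0 + 6·M_1 + 2·M_2 = 6(Δ_1 - Δ_0) = 33
Natural end conditions: M_0 = M_2 = 0.
Forward elimination and back-substitution give M_0 = 0, M_1 = 11/2, M_2 = 0.
On [0, 1], S(x) = 1 - 83/12·x + 0·x² + 11/12·x³.
With x = 1/2: S(1/2) = -75/32.

-2.3438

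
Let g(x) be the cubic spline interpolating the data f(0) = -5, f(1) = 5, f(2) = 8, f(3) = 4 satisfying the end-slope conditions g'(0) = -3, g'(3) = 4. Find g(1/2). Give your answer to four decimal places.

Write σ_i for g''(x_i). With h_i = 1, 1, 1 and divided differences Δ_i = 10, 3, -4, the continuity of g' gives the tridiagonal system
  1·σ_0 + 4·σ_1 + 1·σ_2 = 6(Δ_1 - Δ_0) = -42
  1·σ_1 + 4·σ_2 + 1·σ_3 = 6(Δ_2 - Δ_1) = -42
Clamped end conditions give two more equations: 2h_0·σ_0 + h_0·σ_1 = 6(Δ_0 - g'(0)) = 78 and h_2·σ_2 + 2h_2·σ_3 = 6(g'(3) - Δ_2) = 48.
Solving: σ_0 = 146/3, σ_1 = -58/3, σ_2 = -40/3, σ_3 = 92/3.
On [0, 1], g(x) = -5 - 3·x + 73/3·x² - 34/3·x³.
With x = 1/2: g(1/2) = -11/6.

-1.8333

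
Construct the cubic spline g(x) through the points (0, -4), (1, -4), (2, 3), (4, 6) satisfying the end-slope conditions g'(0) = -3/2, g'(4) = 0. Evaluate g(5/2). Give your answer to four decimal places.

With M_i denoting the second derivative at x_i, h_i = 1, 1, 2, and Δ_i = (y_(i+1) − y_i)/h_i = 0, 7, 3/2:
  1·M_0 + 4·M_1 + 1·M_2 = 6(Δ_1 - Δ_0) = 42
  1·M_1 + 6·M_2 + 2·M_3 = 6(Δ_2 - Δ_1) = -33
Clamped end conditions give two more equations: 2h_0·M_0 + h_0·M_1 = 6(Δ_0 - g'(0)) = 9 and h_2·M_2 + 2h_2·M_3 = 6(g'(4) - Δ_2) = -9.
Forward elimination and back-substitution give M_0 = -45/22, M_1 = 144/11, M_2 = -183/22, M_3 = 21/11.
On [2, 4], g(x) = 3 + 141/22·(x - 2) - 183/44·(x - 2)² + 75/88·(x - 2)³.
With (x - 2) = 1/2: g(5/2) = 3711/704.

5.2713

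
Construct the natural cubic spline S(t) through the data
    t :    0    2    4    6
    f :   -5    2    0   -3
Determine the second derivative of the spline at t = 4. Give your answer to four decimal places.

0.5000

With M_i denoting the second derivative at x_i, h_i = 2, 2, 2, and Δ_i = (y_(i+1) − y_i)/h_i = 7/2, -1, -3/2:
  2·M_0 + 8·M_1 + 2·M_2 = 6(Δ_1 - Δ_0) = -27
  2·M_1 + 8·M_2 + 2·M_3 = 6(Δ_2 - Δ_1) = -3
Natural end conditions: M_0 = M_3 = 0.
Solving: M_0 = 0, M_1 = -7/2, M_2 = 1/2, M_3 = 0.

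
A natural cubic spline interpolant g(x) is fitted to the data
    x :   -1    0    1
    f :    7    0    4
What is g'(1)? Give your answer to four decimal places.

Write m_i for g''(x_i). With h_i = 1, 1 and divided differences Δ_i = -7, 4, the continuity of g' gives the tridiagonal system
  1·m_0 + 4·m_1 + 1·m_2 = 6(Δ_1 - Δ_0) = 66
Natural end conditions: m_0 = m_2 = 0.
Hence m_0 = 0, m_1 = 33/2, m_2 = 0.
On [0, 1], g'(x) = b_1 + 2c_1·x + 3d_1·x² with b_1 = Δ_1 - h_1(2m_1 + m_2)/6 = -3/2, c_1 = m_1/2 = 33/4, d_1 = (m_2 - m_1)/(6h_1) = -11/4. So g'(1) = 27/4.

6.7500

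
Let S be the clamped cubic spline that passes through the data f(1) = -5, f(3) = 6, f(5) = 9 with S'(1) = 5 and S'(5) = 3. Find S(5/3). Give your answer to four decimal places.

With m_i denoting the second derivative at x_i, h_i = 2, 2, and Δ_i = (y_(i+1) − y_i)/h_i = 11/2, 3/2:
  2·m_0 + 8·m_1 + 2·m_2 = 6(Δ_1 - Δ_0) = -24
Clamped end conditions give two more equations: 2h_0·m_0 + h_0·m_1 = 6(Δ_0 - S'(1)) = 3 and h_1·m_1 + 2h_1·m_2 = 6(S'(5) - Δ_1) = 9.
Solving the tridiagonal system: m_0 = 13/4, m_1 = -5, m_2 = 19/4.
On [1, 3], S(t) = -5 + 5·(t - 1) + 13/8·(t - 1)² - 11/16·(t - 1)³.
With (t - 1) = 2/3: S(5/3) = -31/27.

-1.1481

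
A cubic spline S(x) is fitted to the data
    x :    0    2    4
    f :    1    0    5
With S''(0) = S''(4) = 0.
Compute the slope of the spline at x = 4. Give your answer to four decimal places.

Put m_i = S'' at the i-th knot. Here h = (2, 2) and Δ = (-1/2, 5/2), so the interior equations h_(i-1)·m_(i-1) + 2(h_(i-1)+h_i)·m_i + h_i·m_(i+1) = 6(Δ_i − Δ_(i-1)) read
  2·m_0 + 8·m_1 + 2·m_2 = 6(Δ_1 - Δ_0) = 18
Natural end conditions: m_0 = m_2 = 0.
Forward elimination and back-substitution give m_0 = 0, m_1 = 9/4, m_2 = 0.
On [2, 4], S'(x) = b_1 + 2c_1·(x - 2) + 3d_1·(x - 2)² with b_1 = Δ_1 - h_1(2m_1 + m_2)/6 = 1, c_1 = m_1/2 = 9/8, d_1 = (m_2 - m_1)/(6h_1) = -3/16. So S'(4) = 13/4.

3.2500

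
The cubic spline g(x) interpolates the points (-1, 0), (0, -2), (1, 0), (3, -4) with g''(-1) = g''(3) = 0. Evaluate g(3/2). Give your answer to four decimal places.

Write σ_i for g''(x_i). With h_i = 1, 1, 2 and divided differences Δ_i = -2, 2, -2, the continuity of g' gives the tridiagonal system
  1·σ_0 + 4·σ_1 + 1·σ_2 = 6(Δ_1 - Δ_0) = 24
  1·σ_1 + 6·σ_2 + 2·σ_3 = 6(Δ_2 - Δ_1) = -24
Natural end conditions: σ_0 = σ_3 = 0.
Solving: σ_0 = 0, σ_1 = 168/23, σ_2 = -120/23, σ_3 = 0.
On [1, 3], g(x) = 0 + 34/23·(x - 1) - 60/23·(x - 1)² + 10/23·(x - 1)³.
With (x - 1) = 1/2: g(3/2) = 13/92.

0.1413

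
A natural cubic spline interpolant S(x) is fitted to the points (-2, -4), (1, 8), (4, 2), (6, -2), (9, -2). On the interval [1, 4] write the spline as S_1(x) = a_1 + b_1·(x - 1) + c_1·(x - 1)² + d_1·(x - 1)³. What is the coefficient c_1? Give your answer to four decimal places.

-1.5932

Let M_i = S''(x_i). Step sizes h_i = 3, 3, 2, 3; slopes of the chords Δ_i = (y_(i+1) - y_i)/h_i = 4, -2, -2, 0.
  3·M_0 + 12·M_1 + 3·M_2 = 6(Δ_1 - Δ_0) = -36
  3·M_1 + 10·M_2 + 2·M_3 = 6(Δ_2 - Δ_1) = 0
  2·M_2 + 10·M_3 + 3·M_4 = 6(Δ_3 - Δ_2) = 12
Natural end conditions: M_0 = M_4 = 0.
Solving the tridiagonal system: M_0 = 0, M_1 = -188/59, M_2 = 44/59, M_3 = 62/59, M_4 = 0.
On [1, 4], with S_1(x) = a_1 + b_1·(x - 1) + c_1·(x - 1)² + d_1·(x - 1)³: c_1 = M_1/2 = -94/59, d_1 = (M_2 - M_1)/(6h_1) = 116/531, b_1 = Δ_1 - h_1(2M_1 + M_2)/6 = 48/59.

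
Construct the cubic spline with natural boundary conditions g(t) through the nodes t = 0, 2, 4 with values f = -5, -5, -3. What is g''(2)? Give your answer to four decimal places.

0.7500

With m_i denoting the second derivative at x_i, h_i = 2, 2, and Δ_i = (y_(i+1) − y_i)/h_i = 0, 1:
  2·m_0 + 8·m_1 + 2·m_2 = 6(Δ_1 - Δ_0) = 6
Natural end conditions: m_0 = m_2 = 0.
Solving the tridiagonal system: m_0 = 0, m_1 = 3/4, m_2 = 0.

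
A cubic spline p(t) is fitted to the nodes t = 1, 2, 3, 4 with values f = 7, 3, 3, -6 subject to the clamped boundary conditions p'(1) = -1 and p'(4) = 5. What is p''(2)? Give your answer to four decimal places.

18.8000

Write M_i for p''(x_i). With h_i = 1, 1, 1 and divided differences Δ_i = -4, 0, -9, the continuity of p' gives the tridiagonal system
  1·M_0 + 4·M_1 + 1·M_2 = 6(Δ_1 - Δ_0) = 24
  1·M_1 + 4·M_2 + 1·M_3 = 6(Δ_2 - Δ_1) = -54
Clamped end conditions give two more equations: 2h_0·M_0 + h_0·M_1 = 6(Δ_0 - p'(1)) = -18 and h_2·M_2 + 2h_2·M_3 = 6(p'(4) - Δ_2) = 84.
Forward elimination and back-substitution give M_0 = -92/5, M_1 = 94/5, M_2 = -164/5, M_3 = 292/5.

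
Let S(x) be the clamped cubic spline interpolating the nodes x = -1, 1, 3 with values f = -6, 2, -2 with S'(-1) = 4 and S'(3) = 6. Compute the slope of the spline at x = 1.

Let M_i = S''(x_i). Step sizes h_i = 2, 2; slopes of the chords Δ_i = (y_(i+1) - y_i)/h_i = 4, -2.
  2·M_0 + 8·M_1 + 2·M_2 = 6(Δ_1 - Δ_0) = -36
Clamped end conditions give two more equations: 2h_0·M_0 + h_0·M_1 = 6(Δ_0 - S'(-1)) = 0 and h_1·M_1 + 2h_1·M_2 = 6(S'(3) - Δ_1) = 48.
Hence M_0 = 5, M_1 = -10, M_2 = 17.
On [1, 3], S'(x) = b_1 + 2c_1·(x - 1) + 3d_1·(x - 1)² with b_1 = Δ_1 - h_1(2M_1 + M_2)/6 = -1, c_1 = M_1/2 = -5, d_1 = (M_2 - M_1)/(6h_1) = 9/4. So S'(1) = -1.

-1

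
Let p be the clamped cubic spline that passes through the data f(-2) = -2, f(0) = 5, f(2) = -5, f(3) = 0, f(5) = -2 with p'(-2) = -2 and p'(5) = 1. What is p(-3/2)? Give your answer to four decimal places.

-1.3781

Put σ_i = p'' at the i-th knot. Here h = (2, 2, 1, 2) and Δ = (7/2, -5, 5, -1), so the interior equations h_(i-1)·σ_(i-1) + 2(h_(i-1)+h_i)·σ_i + h_i·σ_(i+1) = 6(Δ_i − Δ_(i-1)) read
  2·σ_0 + 8·σ_1 + 2·σ_2 = 6(Δ_1 - Δ_0) = -51
  2·σ_1 + 6·σ_2 + 1·σ_3 = 6(Δ_2 - Δ_1) = 60
  1·σ_2 + 6·σ_3 + 2·σ_4 = 6(Δ_3 - Δ_2) = -36
Clamped end conditions give two more equations: 2h_0·σ_0 + h_0·σ_1 = 6(Δ_0 - p'(-2)) = 33 and h_3·σ_3 + 2h_3·σ_4 = 6(p'(5) - Δ_3) = 12.
Forward elimination and back-substitution give σ_0 = 1887/122, σ_1 = -1761/122, σ_2 = 1023/61, σ_3 = -717/61, σ_4 = 1083/122.
On [-2, 0], p(x) = -2 - 2·(x + 2) + 1887/244·(x + 2)² - 152/61·(x + 2)³.
With (x + 2) = 1/2: p(-3/2) = -1345/976.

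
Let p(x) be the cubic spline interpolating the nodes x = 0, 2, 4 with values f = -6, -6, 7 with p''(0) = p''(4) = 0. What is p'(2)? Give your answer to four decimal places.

With M_i denoting the second derivative at x_i, h_i = 2, 2, and Δ_i = (y_(i+1) − y_i)/h_i = 0, 13/2:
  2·M_0 + 8·M_1 + 2·M_2 = 6(Δ_1 - Δ_0) = 39
Natural end conditions: M_0 = M_2 = 0.
Solving the tridiagonal system: M_0 = 0, M_1 = 39/8, M_2 = 0.
On [2, 4], p'(x) = b_1 + 2c_1·(x - 2) + 3d_1·(x - 2)² with b_1 = Δ_1 - h_1(2M_1 + M_2)/6 = 13/4, c_1 = M_1/2 = 39/16, d_1 = (M_2 - M_1)/(6h_1) = -13/32. So p'(2) = 13/4.

3.2500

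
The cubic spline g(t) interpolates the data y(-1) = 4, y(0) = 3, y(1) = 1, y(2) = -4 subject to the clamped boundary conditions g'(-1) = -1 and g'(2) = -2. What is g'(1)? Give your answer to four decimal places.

-4.5333

With σ_i denoting the second derivative at x_i, h_i = 1, 1, 1, and Δ_i = (y_(i+1) − y_i)/h_i = -1, -2, -5:
  1·σ_0 + 4·σ_1 + 1·σ_2 = 6(Δ_1 - Δ_0) = -6
  1·σ_1 + 4·σ_2 + 1·σ_3 = 6(Δ_2 - Δ_1) = -18
Clamped end conditions give two more equations: 2h_0·σ_0 + h_0·σ_1 = 6(Δ_0 - g'(-1)) = 0 and h_2·σ_2 + 2h_2·σ_3 = 6(g'(2) - Δ_2) = 18.
Hence σ_0 = -4/15, σ_1 = 8/15, σ_2 = -118/15, σ_3 = 194/15.
On [1, 2], g'(t) = b_2 + 2c_2·(t - 1) + 3d_2·(t - 1)² with b_2 = Δ_2 - h_2(2σ_2 + σ_3)/6 = -68/15, c_2 = σ_2/2 = -59/15, d_2 = (σ_3 - σ_2)/(6h_2) = 52/15. So g'(1) = -68/15.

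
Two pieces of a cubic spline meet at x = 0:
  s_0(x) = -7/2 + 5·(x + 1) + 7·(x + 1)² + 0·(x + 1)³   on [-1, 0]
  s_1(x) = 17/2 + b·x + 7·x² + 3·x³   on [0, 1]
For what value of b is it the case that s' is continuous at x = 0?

19

s_0'(x) = 5 + 14·(x + 1) + 0·(x + 1)², so s_0'(0) = 19. On the right, s_1'(0) = b, so b = 19.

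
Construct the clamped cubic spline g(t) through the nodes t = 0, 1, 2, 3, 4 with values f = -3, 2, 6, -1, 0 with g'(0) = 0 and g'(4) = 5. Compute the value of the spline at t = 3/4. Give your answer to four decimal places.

With σ_i denoting the second derivative at x_i, h_i = 1, 1, 1, 1, and Δ_i = (y_(i+1) − y_i)/h_i = 5, 4, -7, 1:
  1·σ_0 + 4·σ_1 + 1·σ_2 = 6(Δ_1 - Δ_0) = -6
  1·σ_1 + 4·σ_2 + 1·σ_3 = 6(Δ_2 - Δ_1) = -66
  1·σ_2 + 4·σ_3 + 1·σ_4 = 6(Δ_3 - Δ_2) = 48
Clamped end conditions give two more equations: 2h_0·σ_0 + h_0·σ_1 = 6(Δ_0 - g'(0)) = 30 and h_3·σ_3 + 2h_3·σ_4 = 6(g'(4) - Δ_3) = 24.
Solving: σ_0 = 211/14, σ_1 = -1/7, σ_2 = -41/2, σ_3 = 113/7, σ_4 = 55/14.
On [0, 1], g(t) = -3 + 0·t + 211/28·t² - 71/28·t³.
With t = 3/4: g(3/4) = 303/1792.

0.1691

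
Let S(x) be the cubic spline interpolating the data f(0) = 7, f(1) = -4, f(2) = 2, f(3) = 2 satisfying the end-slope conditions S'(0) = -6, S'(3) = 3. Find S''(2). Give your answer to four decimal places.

-24.4000

Put σ_i = S'' at the i-th knot. Here h = (1, 1, 1) and Δ = (-11, 6, 0), so the interior equations h_(i-1)·σ_(i-1) + 2(h_(i-1)+h_i)·σ_i + h_i·σ_(i+1) = 6(Δ_i − Δ_(i-1)) read
  1·σ_0 + 4·σ_1 + 1·σ_2 = 6(Δ_1 - Δ_0) = 102
  1·σ_1 + 4·σ_2 + 1·σ_3 = 6(Δ_2 - Δ_1) = -36
Clamped end conditions give two more equations: 2h_0·σ_0 + h_0·σ_1 = 6(Δ_0 - S'(0)) = -30 and h_2·σ_2 + 2h_2·σ_3 = 6(S'(3) - Δ_2) = 18.
Solving: σ_0 = -176/5, σ_1 = 202/5, σ_2 = -122/5, σ_3 = 106/5.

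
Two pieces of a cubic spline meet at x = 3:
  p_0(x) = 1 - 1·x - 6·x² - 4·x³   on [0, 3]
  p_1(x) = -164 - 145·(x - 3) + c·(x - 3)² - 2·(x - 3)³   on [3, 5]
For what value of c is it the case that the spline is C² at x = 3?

p_0''(x) = -12 - 24·x, so p_0''(3) = -84. On the right, p_1''(3) = 2c, so c = -42.

-42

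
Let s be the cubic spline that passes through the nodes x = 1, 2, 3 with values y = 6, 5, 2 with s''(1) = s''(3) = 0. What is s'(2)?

-2

Write M_i for s''(x_i). With h_i = 1, 1 and divided differences Δ_i = -1, -3, the continuity of s' gives the tridiagonal system
  1·M_0 + 4·M_1 + 1·M_2 = 6(Δ_1 - Δ_0) = -12
Natural end conditions: M_0 = M_2 = 0.
Forward elimination and back-substitution give M_0 = 0, M_1 = -3, M_2 = 0.
On [2, 3], s'(x) = b_1 + 2c_1·(x - 2) + 3d_1·(x - 2)² with b_1 = Δ_1 - h_1(2M_1 + M_2)/6 = -2, c_1 = M_1/2 = -3/2, d_1 = (M_2 - M_1)/(6h_1) = 1/2. So s'(2) = -2.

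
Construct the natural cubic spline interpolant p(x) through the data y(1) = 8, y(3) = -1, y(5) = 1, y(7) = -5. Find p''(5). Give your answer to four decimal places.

Let M_i = p''(x_i). Step sizes h_i = 2, 2, 2; slopes of the chords Δ_i = (y_(i+1) - y_i)/h_i = -9/2, 1, -3.
  2·M_0 + 8·M_1 + 2·M_2 = 6(Δ_1 - Δ_0) = 33
  2·M_1 + 8·M_2 + 2·M_3 = 6(Δ_2 - Δ_1) = -24
Natural end conditions: M_0 = M_3 = 0.
Solving: M_0 = 0, M_1 = 26/5, M_2 = -43/10, M_3 = 0.

-4.3000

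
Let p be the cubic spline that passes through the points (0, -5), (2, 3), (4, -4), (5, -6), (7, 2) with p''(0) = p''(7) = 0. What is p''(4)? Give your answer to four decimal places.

2.6719

Write M_i for p''(x_i). With h_i = 2, 2, 1, 2 and divided differences Δ_i = 4, -7/2, -2, 4, the continuity of p' gives the tridiagonal system
  2·M_0 + 8·M_1 + 2·M_2 = 6(Δ_1 - Δ_0) = -45
  2·M_1 + 6·M_2 + 1·M_3 = 6(Δ_2 - Δ_1) = 9
  1·M_2 + 6·M_3 + 2·M_4 = 6(Δ_3 - Δ_2) = 36
Natural end conditions: M_0 = M_4 = 0.
Forward elimination and back-substitution give M_0 = 0, M_1 = -1611/256, M_2 = 171/64, M_3 = 711/128, M_4 = 0.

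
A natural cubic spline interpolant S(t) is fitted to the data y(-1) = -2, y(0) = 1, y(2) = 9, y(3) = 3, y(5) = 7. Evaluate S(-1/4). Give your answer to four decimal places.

-0.0517

Put M_i = S'' at the i-th knot. Here h = (1, 2, 1, 2) and Δ = (3, 4, -6, 2), so the interior equations h_(i-1)·M_(i-1) + 2(h_(i-1)+h_i)·M_i + h_i·M_(i+1) = 6(Δ_i − Δ_(i-1)) read
  1·M_0 + 6·M_1 + 2·M_2 = 6(Δ_1 - Δ_0) = 6
  2·M_1 + 6·M_2 + 1·M_3 = 6(Δ_2 - Δ_1) = -60
  1·M_2 + 6·M_3 + 2·M_4 = 6(Δ_3 - Δ_2) = 48
Natural end conditions: M_0 = M_4 = 0.
Solving the tridiagonal system: M_0 = 0, M_1 = 171/31, M_2 = -420/31, M_3 = 318/31, M_4 = 0.
On [-1, 0], S(t) = -2 + 129/62·(t + 1) + 0·(t + 1)² + 57/62·(t + 1)³.
With (t + 1) = 3/4: S(-1/4) = -205/3968.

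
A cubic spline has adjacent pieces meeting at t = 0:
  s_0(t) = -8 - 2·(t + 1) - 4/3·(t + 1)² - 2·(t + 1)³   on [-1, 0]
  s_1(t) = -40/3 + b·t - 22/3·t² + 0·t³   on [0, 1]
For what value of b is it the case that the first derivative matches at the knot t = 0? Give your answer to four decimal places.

-10.6667

s_0'(t) = -2 - 8/3·(t + 1) - 6·(t + 1)², so s_0'(0) = -32/3. On the right, s_1'(0) = b, so b = -32/3.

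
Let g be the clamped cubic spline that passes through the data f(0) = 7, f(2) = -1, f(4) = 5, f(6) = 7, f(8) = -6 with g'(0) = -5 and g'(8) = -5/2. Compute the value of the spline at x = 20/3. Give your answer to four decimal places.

Let M_i = g''(x_i). Step sizes h_i = 2, 2, 2, 2; slopes of the chords Δ_i = (y_(i+1) - y_i)/h_i = -4, 3, 1, -13/2.
  2·M_0 + 8·M_1 + 2·M_2 = 6(Δ_1 - Δ_0) = 42
  2·M_1 + 8·M_2 + 2·M_3 = 6(Δ_2 - Δ_1) = -12
  2·M_2 + 8·M_3 + 2·M_4 = 6(Δ_3 - Δ_2) = -45
Clamped end conditions give two more equations: 2h_0·M_0 + h_0·M_1 = 6(Δ_0 - g'(0)) = 6 and h_3·M_3 + 2h_3·M_4 = 6(g'(8) - Δ_3) = 24.
Solving the tridiagonal system: M_0 = -10/7, M_1 = 41/7, M_2 = -1, M_3 = -55/7, M_4 = 139/14.
On [6, 8], g(x) = 7 - 32/7·(x - 6) - 55/14·(x - 6)² + 83/56·(x - 6)³.
With (x - 6) = 2/3: g(20/3) = 500/189.

2.6455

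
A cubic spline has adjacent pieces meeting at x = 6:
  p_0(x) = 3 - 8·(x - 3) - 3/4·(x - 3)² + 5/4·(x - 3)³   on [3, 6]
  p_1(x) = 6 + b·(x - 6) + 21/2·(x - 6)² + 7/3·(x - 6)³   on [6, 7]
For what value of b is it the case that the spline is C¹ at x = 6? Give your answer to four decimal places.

p_0'(x) = -8 - 3/2·(x - 3) + 15/4·(x - 3)², so p_0'(6) = 85/4. On the right, p_1'(6) = b, so b = 85/4.

21.2500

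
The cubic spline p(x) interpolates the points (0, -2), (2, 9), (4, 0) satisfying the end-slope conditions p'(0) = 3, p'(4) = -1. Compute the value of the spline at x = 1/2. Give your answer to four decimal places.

Let M_i = p''(x_i). Step sizes h_i = 2, 2; slopes of the chords Δ_i = (y_(i+1) - y_i)/h_i = 11/2, -9/2.
  2·M_0 + 8·M_1 + 2·M_2 = 6(Δ_1 - Δ_0) = -60
Clamped end conditions give two more equations: 2h_0·M_0 + h_0·M_1 = 6(Δ_0 - p'(0)) = 15 and h_1·M_1 + 2h_1·M_2 = 6(p'(4) - Δ_1) = 21.
Hence M_0 = 41/4, M_1 = -13, M_2 = 47/4.
On [0, 2], p(x) = -2 + 3·x + 41/8·x² - 31/16·x³.
With x = 1/2: p(1/2) = 69/128.

0.5391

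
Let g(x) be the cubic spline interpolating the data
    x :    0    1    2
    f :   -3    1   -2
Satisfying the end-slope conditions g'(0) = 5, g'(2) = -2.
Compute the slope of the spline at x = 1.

Put σ_i = g'' at the i-th knot. Here h = (1, 1) and Δ = (4, -3), so the interior equations h_(i-1)·σ_(i-1) + 2(h_(i-1)+h_i)·σ_i + h_i·σ_(i+1) = 6(Δ_i − Δ_(i-1)) read
  1·σ_0 + 4·σ_1 + 1·σ_2 = 6(Δ_1 - Δ_0) = -42
Clamped end conditions give two more equations: 2h_0·σ_0 + h_0·σ_1 = 6(Δ_0 - g'(0)) = -6 and h_1·σ_1 + 2h_1·σ_2 = 6(g'(2) - Δ_1) = 6.
Solving: σ_0 = 4, σ_1 = -14, σ_2 = 10.
On [1, 2], g'(x) = b_1 + 2c_1·(x - 1) + 3d_1·(x - 1)² with b_1 = Δ_1 - h_1(2σ_1 + σ_2)/6 = 0, c_1 = σ_1/2 = -7, d_1 = (σ_2 - σ_1)/(6h_1) = 4. So g'(1) = 0.

0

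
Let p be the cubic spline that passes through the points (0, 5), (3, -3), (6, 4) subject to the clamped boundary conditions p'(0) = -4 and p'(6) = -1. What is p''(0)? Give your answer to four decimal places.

-0.6667

Write m_i for p''(x_i). With h_i = 3, 3 and divided differences Δ_i = -8/3, 7/3, the continuity of p' gives the tridiagonal system
  3·m_0 + 12·m_1 + 3·m_2 = 6(Δ_1 - Δ_0) = 30
Clamped end conditions give two more equations: 2h_0·m_0 + h_0·m_1 = 6(Δ_0 - p'(0)) = 8 and h_1·m_1 + 2h_1·m_2 = 6(p'(6) - Δ_1) = -20.
Solving the tridiagonal system: m_0 = -2/3, m_1 = 4, m_2 = -16/3.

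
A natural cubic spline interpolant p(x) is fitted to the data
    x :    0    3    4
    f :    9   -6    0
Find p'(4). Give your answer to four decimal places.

Write m_i for p''(x_i). With h_i = 3, 1 and divided differences Δ_i = -5, 6, the continuity of p' gives the tridiagonal system
  3·m_0 + 8·m_1 + 1·m_2 = 6(Δ_1 - Δ_0) = 66
Natural end conditions: m_0 = m_2 = 0.
Forward elimination and back-substitution give m_0 = 0, m_1 = 33/4, m_2 = 0.
On [3, 4], p'(x) = b_1 + 2c_1·(x - 3) + 3d_1·(x - 3)² with b_1 = Δ_1 - h_1(2m_1 + m_2)/6 = 13/4, c_1 = m_1/2 = 33/8, d_1 = (m_2 - m_1)/(6h_1) = -11/8. So p'(4) = 59/8.

7.3750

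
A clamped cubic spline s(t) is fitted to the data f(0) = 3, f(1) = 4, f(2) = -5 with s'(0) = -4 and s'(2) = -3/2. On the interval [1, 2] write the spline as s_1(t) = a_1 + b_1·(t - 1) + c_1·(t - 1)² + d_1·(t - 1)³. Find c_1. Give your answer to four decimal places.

-16.2500

Put σ_i = s'' at the i-th knot. Here h = (1, 1) and Δ = (1, -9), so the interior equations h_(i-1)·σ_(i-1) + 2(h_(i-1)+h_i)·σ_i + h_i·σ_(i+1) = 6(Δ_i − Δ_(i-1)) read
  1·σ_0 + 4·σ_1 + 1·σ_2 = 6(Δ_1 - Δ_0) = -60
Clamped end conditions give two more equations: 2h_0·σ_0 + h_0·σ_1 = 6(Δ_0 - s'(0)) = 30 and h_1·σ_1 + 2h_1·σ_2 = 6(s'(2) - Δ_1) = 45.
Hence σ_0 = 125/4, σ_1 = -65/2, σ_2 = 155/4.
On [1, 2], with s_1(t) = a_1 + b_1·(t - 1) + c_1·(t - 1)² + d_1·(t - 1)³: c_1 = σ_1/2 = -65/4, d_1 = (σ_2 - σ_1)/(6h_1) = 95/8, b_1 = Δ_1 - h_1(2σ_1 + σ_2)/6 = -37/8.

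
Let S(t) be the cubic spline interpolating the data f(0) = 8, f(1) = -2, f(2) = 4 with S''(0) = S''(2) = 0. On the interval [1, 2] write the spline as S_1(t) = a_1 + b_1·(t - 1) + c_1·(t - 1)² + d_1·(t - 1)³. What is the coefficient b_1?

-2

Write m_i for S''(x_i). With h_i = 1, 1 and divided differences Δ_i = -10, 6, the continuity of S' gives the tridiagonal system
  1·m_0 + 4·m_1 + 1·m_2 = 6(Δ_1 - Δ_0) = 96
Natural end conditions: m_0 = m_2 = 0.
Hence m_0 = 0, m_1 = 24, m_2 = 0.
On [1, 2], with S_1(t) = a_1 + b_1·(t - 1) + c_1·(t - 1)² + d_1·(t - 1)³: c_1 = m_1/2 = 12, d_1 = (m_2 - m_1)/(6h_1) = -4, b_1 = Δ_1 - h_1(2m_1 + m_2)/6 = -2.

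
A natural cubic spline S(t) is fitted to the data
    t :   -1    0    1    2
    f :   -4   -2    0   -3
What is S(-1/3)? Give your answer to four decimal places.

Write σ_i for S''(x_i). With h_i = 1, 1, 1 and divided differences Δ_i = 2, 2, -3, the continuity of S' gives the tridiagonal system
  1·σ_0 + 4·σ_1 + 1·σ_2 = 6(Δ_1 - Δ_0) = 0
  1·σ_1 + 4·σ_2 + 1·σ_3 = 6(Δ_2 - Δ_1) = -30
Natural end conditions: σ_0 = σ_3 = 0.
Hence σ_0 = 0, σ_1 = 2, σ_2 = -8, σ_3 = 0.
On [-1, 0], S(t) = -4 + 5/3·(t + 1) + 0·(t + 1)² + 1/3·(t + 1)³.
With (t + 1) = 2/3: S(-1/3) = -226/81.

-2.7901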